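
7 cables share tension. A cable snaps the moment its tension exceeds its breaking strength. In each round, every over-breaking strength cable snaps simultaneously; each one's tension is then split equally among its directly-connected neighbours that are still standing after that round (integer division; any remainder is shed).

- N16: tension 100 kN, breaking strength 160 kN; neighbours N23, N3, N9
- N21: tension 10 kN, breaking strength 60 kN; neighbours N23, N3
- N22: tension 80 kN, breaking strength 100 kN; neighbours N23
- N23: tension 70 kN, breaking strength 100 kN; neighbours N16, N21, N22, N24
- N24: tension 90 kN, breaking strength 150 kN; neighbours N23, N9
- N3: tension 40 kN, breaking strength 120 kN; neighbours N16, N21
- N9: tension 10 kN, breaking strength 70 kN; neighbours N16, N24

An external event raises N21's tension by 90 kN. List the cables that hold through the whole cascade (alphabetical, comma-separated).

N16, N24, N3, N9

Round 1 — N21 at 100 > 60. N21 snaps.
  N21 sheds 100 kN to N23, N3: 50 each.
    N23: 70+50 = 120 > 100
    N3: 40+50 = 90 ≤ 120
Round 2 — N23 snaps.
  N23 sheds 120 kN to N16, N22, N24: 40 each.
    N16: 100+40 = 140 ≤ 160
    N22: 80+40 = 120 > 100
    N24: 90+40 = 130 ≤ 150
Round 3 — N22 snaps.
  N22 sheds 120 kN: no online neighbours, lost.
No further breaks.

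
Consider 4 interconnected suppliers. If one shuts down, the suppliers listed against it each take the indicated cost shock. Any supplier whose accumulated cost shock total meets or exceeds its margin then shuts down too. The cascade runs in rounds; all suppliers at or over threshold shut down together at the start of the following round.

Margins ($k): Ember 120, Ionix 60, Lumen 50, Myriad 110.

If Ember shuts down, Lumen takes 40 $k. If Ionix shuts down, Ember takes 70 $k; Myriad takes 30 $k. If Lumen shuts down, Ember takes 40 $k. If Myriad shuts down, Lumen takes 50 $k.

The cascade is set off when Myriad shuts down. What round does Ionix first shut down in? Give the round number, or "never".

never

Round 1 — Myriad shuts down (initial).
  Lumen: +50 → 50 ≥ 50
Round 2 — Lumen shuts down.
  Ember: +40 → 40 < 120
No further shutdowns.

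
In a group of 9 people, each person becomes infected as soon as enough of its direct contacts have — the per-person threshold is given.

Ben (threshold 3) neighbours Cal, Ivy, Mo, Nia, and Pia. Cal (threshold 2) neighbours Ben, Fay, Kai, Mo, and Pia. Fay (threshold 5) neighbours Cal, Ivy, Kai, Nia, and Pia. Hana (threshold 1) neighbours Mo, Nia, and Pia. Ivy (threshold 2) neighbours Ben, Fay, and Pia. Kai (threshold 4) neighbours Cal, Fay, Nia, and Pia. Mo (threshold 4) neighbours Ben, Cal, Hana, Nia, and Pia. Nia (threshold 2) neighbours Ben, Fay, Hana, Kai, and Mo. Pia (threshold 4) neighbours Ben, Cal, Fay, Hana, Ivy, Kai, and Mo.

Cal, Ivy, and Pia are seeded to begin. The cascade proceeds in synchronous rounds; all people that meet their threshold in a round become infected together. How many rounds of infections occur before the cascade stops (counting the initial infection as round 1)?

3

Round 1 — Cal, Ivy, Pia become infected (initial).
Round 2 — checking thresholds:
  Ben: 3 of 5 neighbours ≥ 3, becomes infected.
  Fay: 3 of 5 neighbours < 5, below threshold.
  Hana: 1 of 3 neighbours ≥ 1, becomes infected.
  Kai: 2 of 4 neighbours < 4, below threshold.
  Mo: 2 of 5 neighbours < 4, below threshold.
Round 3 — checking thresholds:
  Fay: 3 of 5 neighbours < 5, below threshold.
  Kai: 2 of 4 neighbours < 4, below threshold.
  Mo: 4 of 5 neighbours ≥ 4, becomes infected.
  Nia: 2 of 5 neighbours ≥ 2, becomes infected.
Round 4 — no new infections; cascade stops.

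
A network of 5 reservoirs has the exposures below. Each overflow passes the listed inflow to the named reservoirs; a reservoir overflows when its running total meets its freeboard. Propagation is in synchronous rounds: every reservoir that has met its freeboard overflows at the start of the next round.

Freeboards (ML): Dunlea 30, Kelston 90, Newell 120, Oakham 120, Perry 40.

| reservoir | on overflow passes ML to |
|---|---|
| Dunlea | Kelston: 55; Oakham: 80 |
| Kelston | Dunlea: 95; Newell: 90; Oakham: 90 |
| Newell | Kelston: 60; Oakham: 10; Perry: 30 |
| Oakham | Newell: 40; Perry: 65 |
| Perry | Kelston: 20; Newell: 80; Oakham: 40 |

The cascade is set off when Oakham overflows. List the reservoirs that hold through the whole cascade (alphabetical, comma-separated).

Dunlea, Kelston

Round 1 — Oakham overflows (initial).
  Newell: +40 → 40 < 120
  Perry: +65 → 65 ≥ 40
Round 2 — Perry overflows.
  Kelston: +20 → 20 < 90
  Newell: +80 → 120 ≥ 120
Round 3 — Newell overflows.
  Kelston: +60 → 80 < 90
No further overflows.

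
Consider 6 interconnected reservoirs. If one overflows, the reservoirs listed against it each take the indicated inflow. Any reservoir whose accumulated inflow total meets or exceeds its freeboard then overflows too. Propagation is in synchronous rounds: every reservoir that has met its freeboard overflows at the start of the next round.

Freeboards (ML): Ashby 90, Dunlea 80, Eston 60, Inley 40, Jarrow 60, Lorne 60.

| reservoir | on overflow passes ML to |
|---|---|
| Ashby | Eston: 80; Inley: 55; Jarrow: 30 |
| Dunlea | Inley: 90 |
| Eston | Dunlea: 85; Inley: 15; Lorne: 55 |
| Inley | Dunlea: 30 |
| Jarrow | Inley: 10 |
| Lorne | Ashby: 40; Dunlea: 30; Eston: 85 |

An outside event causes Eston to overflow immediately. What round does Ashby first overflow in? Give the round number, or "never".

Round 1 — Eston overflows (initial).
  Dunlea: +85 → 85 ≥ 80
  Inley: +15 → 15 < 40
  Lorne: +55 → 55 < 60
Round 2 — Dunlea overflows.
  Inley: +90 → 105 ≥ 40
Round 3 — Inley overflows.
No further overflows.

never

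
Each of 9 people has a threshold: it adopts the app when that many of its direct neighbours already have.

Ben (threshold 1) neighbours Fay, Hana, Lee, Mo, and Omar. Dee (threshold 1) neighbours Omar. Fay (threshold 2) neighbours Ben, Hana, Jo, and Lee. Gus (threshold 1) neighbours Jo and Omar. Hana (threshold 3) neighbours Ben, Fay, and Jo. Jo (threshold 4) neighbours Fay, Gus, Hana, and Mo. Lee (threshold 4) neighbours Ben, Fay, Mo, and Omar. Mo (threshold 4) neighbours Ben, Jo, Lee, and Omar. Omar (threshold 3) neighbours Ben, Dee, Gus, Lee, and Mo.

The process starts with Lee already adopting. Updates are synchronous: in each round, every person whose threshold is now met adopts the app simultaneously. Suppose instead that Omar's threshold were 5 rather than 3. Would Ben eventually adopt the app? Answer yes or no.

With Omar's threshold at 5:
Round 1 — Lee adopts the app (initial).
Round 2 — checking thresholds:
  Ben: 1 of 5 neighbours ≥ 1, adopts the app.
  Fay: 1 of 4 neighbours < 2, below threshold.
  Mo: 1 of 4 neighbours < 4, below threshold.
  Omar: 1 of 5 neighbours < 5, below threshold.
Round 3 — checking thresholds:
  Fay: 2 of 4 neighbours ≥ 2, adopts the app.
  Hana: 1 of 3 neighbours < 3, below threshold.
  Mo: 2 of 4 neighbours < 4, below threshold.
  Omar: 2 of 5 neighbours < 5, below threshold.
Round 4 — no new adoptions; cascade stops.

yes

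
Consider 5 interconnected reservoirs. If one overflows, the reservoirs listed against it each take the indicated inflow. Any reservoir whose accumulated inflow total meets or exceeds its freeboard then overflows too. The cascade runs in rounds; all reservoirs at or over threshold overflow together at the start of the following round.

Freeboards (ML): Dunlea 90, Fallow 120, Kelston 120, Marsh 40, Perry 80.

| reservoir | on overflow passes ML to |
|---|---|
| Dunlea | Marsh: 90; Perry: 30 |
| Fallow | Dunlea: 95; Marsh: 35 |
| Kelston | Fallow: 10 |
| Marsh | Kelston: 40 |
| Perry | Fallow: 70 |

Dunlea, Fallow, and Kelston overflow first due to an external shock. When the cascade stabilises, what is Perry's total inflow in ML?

Round 1 — Dunlea, Fallow, Kelston overflow (initial).
  Marsh: +90+35 → 125 ≥ 40
  Perry: +30 → 30 < 80
Round 2 — Marsh overflows.
No further overflows.

30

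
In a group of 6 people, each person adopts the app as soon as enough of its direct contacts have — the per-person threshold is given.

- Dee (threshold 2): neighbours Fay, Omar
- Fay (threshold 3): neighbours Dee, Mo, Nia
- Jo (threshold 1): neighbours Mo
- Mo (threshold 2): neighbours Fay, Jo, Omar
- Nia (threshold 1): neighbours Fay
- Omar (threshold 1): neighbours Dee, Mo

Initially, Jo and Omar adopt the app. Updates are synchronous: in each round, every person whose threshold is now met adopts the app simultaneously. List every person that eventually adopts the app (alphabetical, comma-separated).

Jo, Mo, Omar

Round 1 — Jo, Omar adopt the app (initial).
Round 2 — checking thresholds:
  Dee: 1 of 2 neighbours < 2, below threshold.
  Mo: 2 of 3 neighbours ≥ 2, adopts the app.
Round 3 — no new adoptions; cascade stops.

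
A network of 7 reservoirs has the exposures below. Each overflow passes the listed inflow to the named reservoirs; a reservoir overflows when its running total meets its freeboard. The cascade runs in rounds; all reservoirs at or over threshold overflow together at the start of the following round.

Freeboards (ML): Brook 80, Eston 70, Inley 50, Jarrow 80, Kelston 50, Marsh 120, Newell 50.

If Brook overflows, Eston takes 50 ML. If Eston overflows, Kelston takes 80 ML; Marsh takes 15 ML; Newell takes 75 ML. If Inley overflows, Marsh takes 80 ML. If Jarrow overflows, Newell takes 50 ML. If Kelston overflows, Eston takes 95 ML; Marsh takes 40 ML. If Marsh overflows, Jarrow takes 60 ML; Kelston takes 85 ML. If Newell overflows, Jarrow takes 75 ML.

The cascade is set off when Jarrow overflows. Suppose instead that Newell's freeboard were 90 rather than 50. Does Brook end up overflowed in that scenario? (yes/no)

no

With Newell's freeboard at 90:
Round 1 — Jarrow overflows (initial).
  Newell: +50 → 50 < 90
No further overflows.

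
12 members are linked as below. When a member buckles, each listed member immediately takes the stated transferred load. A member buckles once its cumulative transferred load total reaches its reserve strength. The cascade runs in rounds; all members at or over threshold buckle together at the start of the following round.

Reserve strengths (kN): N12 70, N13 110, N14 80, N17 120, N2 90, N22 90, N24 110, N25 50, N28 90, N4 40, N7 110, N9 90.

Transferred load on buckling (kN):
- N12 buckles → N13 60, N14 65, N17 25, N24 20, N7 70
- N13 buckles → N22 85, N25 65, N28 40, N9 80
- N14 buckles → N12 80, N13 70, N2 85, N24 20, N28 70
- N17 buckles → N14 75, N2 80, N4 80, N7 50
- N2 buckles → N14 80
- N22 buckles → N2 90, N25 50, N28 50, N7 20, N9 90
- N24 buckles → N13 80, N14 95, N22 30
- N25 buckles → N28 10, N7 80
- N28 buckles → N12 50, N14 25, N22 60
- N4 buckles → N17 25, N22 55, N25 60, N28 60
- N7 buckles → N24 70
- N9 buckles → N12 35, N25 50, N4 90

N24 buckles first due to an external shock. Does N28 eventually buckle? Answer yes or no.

yes

Round 1 — N24 buckles (initial).
  N13: +80 → 80 < 110
  N14: +95 → 95 ≥ 80
  N22: +30 → 30 < 90
Round 2 — N14 buckles.
  N12: +80 → 80 ≥ 70
  N13: +70 → 150 ≥ 110
  N2: +85 → 85 < 90
  N28: +70 → 70 < 90
Round 3 — N12, N13 buckle.
  N17: +25 → 25 < 120
  N22: +85 → 115 ≥ 90
  N25: +65 → 65 ≥ 50
  N28: +40 → 110 ≥ 90
  N7: +70 → 70 < 110
  N9: +80 → 80 < 90
Round 4 — N22, N25, N28 buckle.
  N2: +90 → 175 ≥ 90
  N7: +20+80 → 170 ≥ 110
  N9: +90 → 170 ≥ 90
Round 5 — N2, N7, N9 buckle.
  N4: +90 → 90 ≥ 40
Round 6 — N4 buckles.
  N17: +25 → 50 < 120
No further bucklings.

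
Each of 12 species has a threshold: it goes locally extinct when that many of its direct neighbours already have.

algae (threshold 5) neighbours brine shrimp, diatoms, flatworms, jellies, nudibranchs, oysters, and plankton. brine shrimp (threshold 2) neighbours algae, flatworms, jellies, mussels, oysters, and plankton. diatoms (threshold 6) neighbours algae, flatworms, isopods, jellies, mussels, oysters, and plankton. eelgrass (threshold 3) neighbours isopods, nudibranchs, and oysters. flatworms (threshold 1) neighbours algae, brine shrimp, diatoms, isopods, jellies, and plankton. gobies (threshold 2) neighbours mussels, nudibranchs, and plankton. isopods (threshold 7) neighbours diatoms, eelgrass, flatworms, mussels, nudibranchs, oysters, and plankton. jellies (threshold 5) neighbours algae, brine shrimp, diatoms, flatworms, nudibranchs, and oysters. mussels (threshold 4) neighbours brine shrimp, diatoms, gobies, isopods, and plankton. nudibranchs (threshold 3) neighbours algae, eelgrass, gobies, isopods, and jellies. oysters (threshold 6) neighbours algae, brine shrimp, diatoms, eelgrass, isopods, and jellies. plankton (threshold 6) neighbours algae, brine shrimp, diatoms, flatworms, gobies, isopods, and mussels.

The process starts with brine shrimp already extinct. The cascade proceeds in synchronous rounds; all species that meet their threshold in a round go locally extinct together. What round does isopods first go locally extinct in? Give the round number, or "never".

never

Round 1 — brine shrimp goes locally extinct (initial).
Round 2 — checking thresholds:
  algae: 1 of 7 neighbours < 5, not yet.
  flatworms: 1 of 6 neighbours ≥ 1, goes locally extinct.
  jellies: 1 of 6 neighbours < 5, not yet.
  mussels: 1 of 5 neighbours < 4, not yet.
  oysters: 1 of 6 neighbours < 6, not yet.
  plankton: 1 of 7 neighbours < 6, not yet.
Round 3 — no new extinctions; cascade stops.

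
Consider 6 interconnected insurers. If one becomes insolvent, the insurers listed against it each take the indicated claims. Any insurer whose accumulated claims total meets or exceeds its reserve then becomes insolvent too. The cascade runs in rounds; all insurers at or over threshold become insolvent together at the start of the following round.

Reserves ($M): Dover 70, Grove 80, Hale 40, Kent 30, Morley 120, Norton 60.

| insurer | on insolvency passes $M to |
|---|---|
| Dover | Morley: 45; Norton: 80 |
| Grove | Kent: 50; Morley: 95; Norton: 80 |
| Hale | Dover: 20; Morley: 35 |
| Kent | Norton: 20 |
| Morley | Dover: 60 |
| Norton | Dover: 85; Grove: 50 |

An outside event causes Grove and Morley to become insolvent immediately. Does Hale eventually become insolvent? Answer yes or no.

Round 1 — Grove, Morley become insolvent (initial).
  Dover: +60 → 60 < 70
  Kent: +50 → 50 ≥ 30
  Norton: +80 → 80 ≥ 60
Round 2 — Kent, Norton become insolvent.
  Dover: +85 → 145 ≥ 70
Round 3 — Dover becomes insolvent.
No further insolvencies.

no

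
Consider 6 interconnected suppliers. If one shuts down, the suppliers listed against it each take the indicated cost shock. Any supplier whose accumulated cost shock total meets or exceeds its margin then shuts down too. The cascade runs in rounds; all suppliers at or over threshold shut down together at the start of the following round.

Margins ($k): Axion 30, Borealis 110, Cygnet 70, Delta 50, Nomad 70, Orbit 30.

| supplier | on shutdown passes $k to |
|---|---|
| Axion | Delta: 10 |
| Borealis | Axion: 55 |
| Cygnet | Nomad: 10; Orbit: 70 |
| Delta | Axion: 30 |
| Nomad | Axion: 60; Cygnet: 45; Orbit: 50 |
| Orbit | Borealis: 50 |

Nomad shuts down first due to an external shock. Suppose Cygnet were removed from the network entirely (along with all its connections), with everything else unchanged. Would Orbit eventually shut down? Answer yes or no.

yes

With Cygnet removed:
Round 1 — Nomad shuts down (initial).
  Axion: +60 → 60 ≥ 30
  Orbit: +50 → 50 ≥ 30
Round 2 — Axion, Orbit shut down.
  Borealis: +50 → 50 < 110
  Delta: +10 → 10 < 50
No further shutdowns.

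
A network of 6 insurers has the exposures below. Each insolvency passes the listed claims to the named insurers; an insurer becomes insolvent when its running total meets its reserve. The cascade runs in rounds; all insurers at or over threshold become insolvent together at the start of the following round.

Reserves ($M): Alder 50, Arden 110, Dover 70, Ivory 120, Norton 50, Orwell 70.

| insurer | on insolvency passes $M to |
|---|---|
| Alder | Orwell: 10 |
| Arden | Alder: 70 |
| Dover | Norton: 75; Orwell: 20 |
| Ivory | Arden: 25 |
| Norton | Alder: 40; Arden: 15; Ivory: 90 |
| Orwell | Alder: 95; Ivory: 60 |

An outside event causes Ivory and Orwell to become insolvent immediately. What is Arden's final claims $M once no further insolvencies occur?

Round 1 — Ivory, Orwell become insolvent (initial).
  Alder: +95 → 95 ≥ 50
  Arden: +25 → 25 < 110
Round 2 — Alder becomes insolvent.
No further insolvencies.

25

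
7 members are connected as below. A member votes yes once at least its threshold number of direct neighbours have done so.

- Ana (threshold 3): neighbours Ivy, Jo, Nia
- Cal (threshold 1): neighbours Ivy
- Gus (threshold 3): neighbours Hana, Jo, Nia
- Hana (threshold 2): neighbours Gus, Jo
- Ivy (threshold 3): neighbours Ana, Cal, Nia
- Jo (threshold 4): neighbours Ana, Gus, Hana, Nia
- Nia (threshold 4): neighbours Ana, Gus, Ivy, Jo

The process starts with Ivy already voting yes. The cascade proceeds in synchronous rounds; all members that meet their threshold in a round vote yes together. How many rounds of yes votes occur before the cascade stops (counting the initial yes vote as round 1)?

Round 1 — Ivy votes yes (initial).
Round 2 — checking thresholds:
  Ana: 1 of 3 neighbours < 3, holds.
  Cal: 1 of 1 neighbours ≥ 1, votes yes.
  Nia: 1 of 4 neighbours < 4, holds.
Round 3 — no new yes votes; cascade stops.

2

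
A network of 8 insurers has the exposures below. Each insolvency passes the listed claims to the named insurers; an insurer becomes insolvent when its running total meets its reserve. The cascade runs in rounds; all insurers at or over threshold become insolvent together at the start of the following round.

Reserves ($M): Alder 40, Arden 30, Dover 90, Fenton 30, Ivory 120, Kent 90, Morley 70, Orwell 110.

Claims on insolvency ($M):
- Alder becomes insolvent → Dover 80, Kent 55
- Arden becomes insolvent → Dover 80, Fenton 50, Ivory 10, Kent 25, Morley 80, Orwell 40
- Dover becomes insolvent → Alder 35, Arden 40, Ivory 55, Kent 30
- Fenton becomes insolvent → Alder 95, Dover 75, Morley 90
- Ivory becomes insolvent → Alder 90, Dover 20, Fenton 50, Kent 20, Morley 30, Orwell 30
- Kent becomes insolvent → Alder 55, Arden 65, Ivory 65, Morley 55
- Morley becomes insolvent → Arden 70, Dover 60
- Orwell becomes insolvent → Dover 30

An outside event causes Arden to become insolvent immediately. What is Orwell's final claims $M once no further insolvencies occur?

Round 1 — Arden becomes insolvent (initial).
  Dover: +80 → 80 < 90
  Fenton: +50 → 50 ≥ 30
  Ivory: +10 → 10 < 120
  Kent: +25 → 25 < 90
  Morley: +80 → 80 ≥ 70
  Orwell: +40 → 40 < 110
Round 2 — Fenton, Morley become insolvent.
  Alder: +95 → 95 ≥ 40
  Dover: +75+60 → 215 ≥ 90
Round 3 — Alder, Dover become insolvent.
  Ivory: +55 → 65 < 120
  Kent: +55+30 → 110 ≥ 90
Round 4 — Kent becomes insolvent.
  Ivory: +65 → 130 ≥ 120
Round 5 — Ivory becomes insolvent.
  Orwell: +30 → 70 < 110
No further insolvencies.

70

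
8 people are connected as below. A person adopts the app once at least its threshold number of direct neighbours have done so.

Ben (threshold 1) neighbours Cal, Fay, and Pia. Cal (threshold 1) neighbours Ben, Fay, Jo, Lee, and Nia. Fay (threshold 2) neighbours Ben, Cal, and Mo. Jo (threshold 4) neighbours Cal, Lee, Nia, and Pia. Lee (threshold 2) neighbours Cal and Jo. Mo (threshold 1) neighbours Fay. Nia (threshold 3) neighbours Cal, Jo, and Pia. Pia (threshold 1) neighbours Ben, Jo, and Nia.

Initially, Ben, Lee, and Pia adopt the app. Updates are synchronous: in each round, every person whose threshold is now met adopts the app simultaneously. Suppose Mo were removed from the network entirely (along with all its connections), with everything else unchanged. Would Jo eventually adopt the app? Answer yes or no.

no

With Mo removed:
Round 1 — Ben, Lee, Pia adopt the app (initial).
Round 2 — checking thresholds:
  Cal: 2 of 5 neighbours ≥ 1, adopts the app.
  Fay: 1 of 2 neighbours < 2, below threshold.
  Jo: 2 of 4 neighbours < 4, below threshold.
  Nia: 1 of 3 neighbours < 3, below threshold.
Round 3 — checking thresholds:
  Fay: 2 of 2 neighbours ≥ 2, adopts the app.
  Jo: 3 of 4 neighbours < 4, below threshold.
  Nia: 2 of 3 neighbours < 3, below threshold.
Round 4 — no new adoptions; cascade stops.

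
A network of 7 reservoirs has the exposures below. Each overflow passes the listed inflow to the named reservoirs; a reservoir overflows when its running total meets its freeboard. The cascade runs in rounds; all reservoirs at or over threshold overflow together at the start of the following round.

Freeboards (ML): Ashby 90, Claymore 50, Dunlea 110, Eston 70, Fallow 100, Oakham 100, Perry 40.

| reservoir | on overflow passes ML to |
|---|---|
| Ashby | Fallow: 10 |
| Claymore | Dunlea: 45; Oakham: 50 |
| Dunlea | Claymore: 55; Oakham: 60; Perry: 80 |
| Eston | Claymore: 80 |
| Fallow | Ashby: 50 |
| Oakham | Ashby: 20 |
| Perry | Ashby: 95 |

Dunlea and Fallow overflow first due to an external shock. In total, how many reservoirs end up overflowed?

Round 1 — Dunlea, Fallow overflow (initial).
  Ashby: +50 → 50 < 90
  Claymore: +55 → 55 ≥ 50
  Oakham: +60 → 60 < 100
  Perry: +80 → 80 ≥ 40
Round 2 — Claymore, Perry overflow.
  Ashby: +95 → 145 ≥ 90
  Oakham: +50 → 110 ≥ 100
Round 3 — Ashby, Oakham overflow.
No further overflows.

6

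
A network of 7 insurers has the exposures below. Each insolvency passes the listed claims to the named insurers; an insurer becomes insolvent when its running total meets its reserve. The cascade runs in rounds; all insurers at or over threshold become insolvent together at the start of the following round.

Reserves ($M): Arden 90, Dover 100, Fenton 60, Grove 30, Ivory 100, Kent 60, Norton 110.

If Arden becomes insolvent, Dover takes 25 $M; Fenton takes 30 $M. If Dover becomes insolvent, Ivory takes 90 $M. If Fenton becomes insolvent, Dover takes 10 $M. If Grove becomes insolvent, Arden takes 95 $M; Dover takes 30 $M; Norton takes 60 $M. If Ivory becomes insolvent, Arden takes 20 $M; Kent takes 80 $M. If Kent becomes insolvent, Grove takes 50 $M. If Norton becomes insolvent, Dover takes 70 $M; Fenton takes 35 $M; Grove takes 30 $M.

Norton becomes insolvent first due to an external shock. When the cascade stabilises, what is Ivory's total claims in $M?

Round 1 — Norton becomes insolvent (initial).
  Dover: +70 → 70 < 100
  Fenton: +35 → 35 < 60
  Grove: +30 → 30 ≥ 30
Round 2 — Grove becomes insolvent.
  Arden: +95 → 95 ≥ 90
  Dover: +30 → 100 ≥ 100
Round 3 — Arden, Dover become insolvent.
  Fenton: +30 → 65 ≥ 60
  Ivory: +90 → 90 < 100
Round 4 — Fenton becomes insolvent.
No further insolvencies.

90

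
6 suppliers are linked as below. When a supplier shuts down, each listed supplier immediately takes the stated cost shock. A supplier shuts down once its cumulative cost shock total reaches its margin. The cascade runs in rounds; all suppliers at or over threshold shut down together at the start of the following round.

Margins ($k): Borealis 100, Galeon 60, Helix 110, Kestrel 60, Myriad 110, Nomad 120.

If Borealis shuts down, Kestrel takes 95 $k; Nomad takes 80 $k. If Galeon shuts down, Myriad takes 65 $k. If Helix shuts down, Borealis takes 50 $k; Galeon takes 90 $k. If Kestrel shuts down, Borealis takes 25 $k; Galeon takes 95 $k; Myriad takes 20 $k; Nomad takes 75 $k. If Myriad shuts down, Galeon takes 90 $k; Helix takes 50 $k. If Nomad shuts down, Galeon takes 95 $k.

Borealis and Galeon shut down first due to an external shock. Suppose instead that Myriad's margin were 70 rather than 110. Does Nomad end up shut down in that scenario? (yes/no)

With Myriad's margin at 70:
Round 1 — Borealis, Galeon shut down (initial).
  Kestrel: +95 → 95 ≥ 60
  Myriad: +65 → 65 < 70
  Nomad: +80 → 80 < 120
Round 2 — Kestrel shuts down.
  Myriad: +20 → 85 ≥ 70
  Nomad: +75 → 155 ≥ 120
Round 3 — Myriad, Nomad shut down.
  Helix: +50 → 50 < 110
No further shutdowns.

yes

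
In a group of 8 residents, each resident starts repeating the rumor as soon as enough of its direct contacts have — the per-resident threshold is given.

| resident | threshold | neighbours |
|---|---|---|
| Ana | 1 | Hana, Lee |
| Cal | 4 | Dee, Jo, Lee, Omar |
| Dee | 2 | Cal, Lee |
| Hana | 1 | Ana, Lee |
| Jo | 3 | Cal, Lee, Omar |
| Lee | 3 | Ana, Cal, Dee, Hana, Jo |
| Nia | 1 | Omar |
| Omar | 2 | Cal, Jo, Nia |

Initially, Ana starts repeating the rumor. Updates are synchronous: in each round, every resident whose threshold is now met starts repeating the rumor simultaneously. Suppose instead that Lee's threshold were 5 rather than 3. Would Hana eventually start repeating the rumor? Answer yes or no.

yes

With Lee's threshold at 5:
Round 1 — Ana starts repeating the rumor (initial).
Round 2 — checking thresholds:
  Hana: 1 of 2 neighbours ≥ 1, starts repeating the rumor.
  Lee: 1 of 5 neighbours < 5, holds.
Round 3 — no new spreads; cascade stops.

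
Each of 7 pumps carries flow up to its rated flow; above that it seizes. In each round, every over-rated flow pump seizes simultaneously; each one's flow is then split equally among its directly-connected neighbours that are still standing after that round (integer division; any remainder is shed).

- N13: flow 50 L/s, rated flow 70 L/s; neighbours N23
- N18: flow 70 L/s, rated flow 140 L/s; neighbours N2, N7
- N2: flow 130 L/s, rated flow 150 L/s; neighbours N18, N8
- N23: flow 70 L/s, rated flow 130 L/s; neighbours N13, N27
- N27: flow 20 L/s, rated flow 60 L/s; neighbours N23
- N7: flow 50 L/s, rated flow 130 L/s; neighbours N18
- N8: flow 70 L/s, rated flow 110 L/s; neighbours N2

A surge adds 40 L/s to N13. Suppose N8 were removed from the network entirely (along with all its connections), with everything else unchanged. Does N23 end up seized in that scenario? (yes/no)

yes

With N8 removed:
Round 1 — N13 at 90 > 70. N13 seizes.
  N13 sheds 90 L/s to N23: 90 each.
    N23: 70+90 = 160 > 130
Round 2 — N23 seizes.
  N23 sheds 160 L/s to N27: 160 each.
    N27: 20+160 = 180 > 60
Round 3 — N27 seizes.
  N27 sheds 180 L/s: no online neighbours, lost.
No further seizures.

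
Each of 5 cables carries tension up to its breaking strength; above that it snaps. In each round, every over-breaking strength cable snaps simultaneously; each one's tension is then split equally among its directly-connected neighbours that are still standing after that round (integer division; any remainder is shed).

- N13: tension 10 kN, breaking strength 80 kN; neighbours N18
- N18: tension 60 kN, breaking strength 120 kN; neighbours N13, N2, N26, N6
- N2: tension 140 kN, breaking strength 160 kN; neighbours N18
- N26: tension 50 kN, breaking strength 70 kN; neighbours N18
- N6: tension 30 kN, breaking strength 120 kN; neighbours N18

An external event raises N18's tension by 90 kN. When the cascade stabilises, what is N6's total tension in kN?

67

Round 1 — N18 at 150 > 120. N18 snaps.
  N18 sheds 150 kN to N13, N2, N26, N6: 37 each (2 lost).
    N13: 10+37 = 47 ≤ 80
    N2: 140+37 = 177 > 160
    N26: 50+37 = 87 > 70
    N6: 30+37 = 67 ≤ 120
Round 2 — N2, N26 snap.
  N2 sheds 177 kN: no online neighbours, lost.
  N26 sheds 87 kN: no online neighbours, lost.
No further breaks.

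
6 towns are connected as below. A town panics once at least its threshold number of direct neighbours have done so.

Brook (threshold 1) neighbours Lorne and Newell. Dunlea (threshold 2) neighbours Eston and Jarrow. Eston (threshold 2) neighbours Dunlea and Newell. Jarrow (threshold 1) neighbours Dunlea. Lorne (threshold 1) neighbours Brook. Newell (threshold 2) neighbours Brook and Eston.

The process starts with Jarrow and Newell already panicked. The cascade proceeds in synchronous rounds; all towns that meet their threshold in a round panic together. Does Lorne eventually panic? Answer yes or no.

yes

Round 1 — Jarrow, Newell panic (initial).
Round 2 — checking thresholds:
  Brook: 1 of 2 neighbours ≥ 1, panics.
  Dunlea: 1 of 2 neighbours < 2, below threshold.
  Eston: 1 of 2 neighbours < 2, below threshold.
Round 3 — checking thresholds:
  Dunlea: 1 of 2 neighbours < 2, below threshold.
  Eston: 1 of 2 neighbours < 2, below threshold.
  Lorne: 1 of 1 neighbours ≥ 1, panics.
Round 4 — no new panics; cascade stops.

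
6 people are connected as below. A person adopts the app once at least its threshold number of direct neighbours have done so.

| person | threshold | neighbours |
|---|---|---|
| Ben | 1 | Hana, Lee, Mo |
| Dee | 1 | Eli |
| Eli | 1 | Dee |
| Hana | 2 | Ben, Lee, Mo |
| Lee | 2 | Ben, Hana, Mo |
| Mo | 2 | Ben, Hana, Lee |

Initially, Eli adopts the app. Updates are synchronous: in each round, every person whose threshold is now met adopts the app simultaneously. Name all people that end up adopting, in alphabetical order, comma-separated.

Round 1 — Eli adopts the app (initial).
Round 2 — checking thresholds:
  Dee: 1 of 1 neighbours ≥ 1, adopts the app.
Round 3 — no new adoptions; cascade stops.

Dee, Eli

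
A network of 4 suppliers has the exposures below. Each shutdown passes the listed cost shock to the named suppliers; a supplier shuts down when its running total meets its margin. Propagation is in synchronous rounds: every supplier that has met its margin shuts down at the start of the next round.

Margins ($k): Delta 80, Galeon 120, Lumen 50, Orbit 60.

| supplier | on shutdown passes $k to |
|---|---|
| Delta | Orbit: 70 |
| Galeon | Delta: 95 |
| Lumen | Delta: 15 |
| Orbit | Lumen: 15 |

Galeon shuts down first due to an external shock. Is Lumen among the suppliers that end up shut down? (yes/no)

Round 1 — Galeon shuts down (initial).
  Delta: +95 → 95 ≥ 80
Round 2 — Delta shuts down.
  Orbit: +70 → 70 ≥ 60
Round 3 — Orbit shuts down.
  Lumen: +15 → 15 < 50
No further shutdowns.

no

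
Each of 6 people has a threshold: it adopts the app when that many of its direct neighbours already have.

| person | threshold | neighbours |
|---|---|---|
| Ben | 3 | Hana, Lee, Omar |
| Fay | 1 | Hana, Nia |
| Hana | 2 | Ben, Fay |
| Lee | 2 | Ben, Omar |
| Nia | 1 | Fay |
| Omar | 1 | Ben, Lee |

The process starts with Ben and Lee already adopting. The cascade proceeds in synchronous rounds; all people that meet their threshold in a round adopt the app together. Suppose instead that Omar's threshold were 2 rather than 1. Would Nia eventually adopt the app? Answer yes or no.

With Omar's threshold at 2:
Round 1 — Ben, Lee adopt the app (initial).
Round 2 — checking thresholds:
  Hana: 1 of 2 neighbours < 2, below threshold.
  Omar: 2 of 2 neighbours ≥ 2, adopts the app.
Round 3 — no new adoptions; cascade stops.

no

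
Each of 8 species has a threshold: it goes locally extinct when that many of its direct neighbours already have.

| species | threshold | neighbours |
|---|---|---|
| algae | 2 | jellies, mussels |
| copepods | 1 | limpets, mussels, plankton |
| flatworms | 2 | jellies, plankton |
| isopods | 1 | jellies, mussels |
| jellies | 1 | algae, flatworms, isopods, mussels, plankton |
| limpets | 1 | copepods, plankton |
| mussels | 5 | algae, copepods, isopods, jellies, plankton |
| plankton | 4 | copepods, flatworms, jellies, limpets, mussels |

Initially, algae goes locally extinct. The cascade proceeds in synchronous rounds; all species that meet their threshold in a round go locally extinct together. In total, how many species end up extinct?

3

Round 1 — algae goes locally extinct (initial).
Round 2 — checking thresholds:
  jellies: 1 of 5 neighbours ≥ 1, goes locally extinct.
  mussels: 1 of 5 neighbours < 5, holds.
Round 3 — checking thresholds:
  flatworms: 1 of 2 neighbours < 2, holds.
  isopods: 1 of 2 neighbours ≥ 1, goes locally extinct.
  mussels: 2 of 5 neighbours < 5, holds.
  plankton: 1 of 5 neighbours < 4, holds.
Round 4 — no new extinctions; cascade stops.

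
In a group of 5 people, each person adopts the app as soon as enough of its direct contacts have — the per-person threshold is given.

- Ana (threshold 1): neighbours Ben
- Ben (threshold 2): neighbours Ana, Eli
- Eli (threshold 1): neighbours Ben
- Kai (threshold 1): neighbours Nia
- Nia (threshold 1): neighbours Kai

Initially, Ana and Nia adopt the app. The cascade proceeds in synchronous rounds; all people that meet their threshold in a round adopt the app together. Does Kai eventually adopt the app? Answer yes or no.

yes

Round 1 — Ana, Nia adopt the app (initial).
Round 2 — checking thresholds:
  Ben: 1 of 2 neighbours < 2, below threshold.
  Kai: 1 of 1 neighbours ≥ 1, adopts the app.
Round 3 — no new adoptions; cascade stops.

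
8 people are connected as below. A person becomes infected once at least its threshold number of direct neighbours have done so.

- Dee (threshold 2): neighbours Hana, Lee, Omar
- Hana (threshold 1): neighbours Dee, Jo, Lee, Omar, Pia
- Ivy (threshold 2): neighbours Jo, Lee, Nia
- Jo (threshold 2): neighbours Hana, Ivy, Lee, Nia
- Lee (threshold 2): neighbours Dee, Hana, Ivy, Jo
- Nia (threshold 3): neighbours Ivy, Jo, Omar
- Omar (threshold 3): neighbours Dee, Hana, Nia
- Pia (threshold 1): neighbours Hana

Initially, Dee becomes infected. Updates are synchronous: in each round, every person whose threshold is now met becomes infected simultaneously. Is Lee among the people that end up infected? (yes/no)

yes

Round 1 — Dee becomes infected (initial).
Round 2 — checking thresholds:
  Hana: 1 of 5 neighbours ≥ 1, becomes infected.
  Lee: 1 of 4 neighbours < 2, holds.
  Omar: 1 of 3 neighbours < 3, holds.
Round 3 — checking thresholds:
  Jo: 1 of 4 neighbours < 2, holds.
  Lee: 2 of 4 neighbours ≥ 2, becomes infected.
  Omar: 2 of 3 neighbours < 3, holds.
  Pia: 1 of 1 neighbours ≥ 1, becomes infected.
Round 4 — checking thresholds:
  Ivy: 1 of 3 neighbours < 2, holds.
  Jo: 2 of 4 neighbours ≥ 2, becomes infected.
  Omar: 2 of 3 neighbours < 3, holds.
Round 5 — checking thresholds:
  Ivy: 2 of 3 neighbours ≥ 2, becomes infected.
  Nia: 1 of 3 neighbours < 3, holds.
  Omar: 2 of 3 neighbours < 3, holds.
Round 6 — no new infections; cascade stops.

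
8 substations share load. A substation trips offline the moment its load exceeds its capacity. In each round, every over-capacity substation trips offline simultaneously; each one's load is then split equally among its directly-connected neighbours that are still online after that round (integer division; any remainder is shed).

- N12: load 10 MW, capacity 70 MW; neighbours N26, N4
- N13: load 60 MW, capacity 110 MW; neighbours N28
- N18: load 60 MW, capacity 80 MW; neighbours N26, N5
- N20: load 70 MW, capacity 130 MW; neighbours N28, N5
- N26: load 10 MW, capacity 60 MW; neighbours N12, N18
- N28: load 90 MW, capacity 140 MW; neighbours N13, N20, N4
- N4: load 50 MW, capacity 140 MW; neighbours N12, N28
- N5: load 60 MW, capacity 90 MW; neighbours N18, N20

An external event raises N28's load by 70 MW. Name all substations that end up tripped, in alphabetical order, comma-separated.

N13, N28

Round 1 — N28 at 160 > 140. N28 trips offline.
  N28 sheds 160 MW to N13, N20, N4: 53 each (1 lost).
    N13: 60+53 = 113 > 110
    N20: 70+53 = 123 ≤ 130
    N4: 50+53 = 103 ≤ 140
Round 2 — N13 trips offline.
  N13 sheds 113 MW: no online neighbours, lost.
No further trips.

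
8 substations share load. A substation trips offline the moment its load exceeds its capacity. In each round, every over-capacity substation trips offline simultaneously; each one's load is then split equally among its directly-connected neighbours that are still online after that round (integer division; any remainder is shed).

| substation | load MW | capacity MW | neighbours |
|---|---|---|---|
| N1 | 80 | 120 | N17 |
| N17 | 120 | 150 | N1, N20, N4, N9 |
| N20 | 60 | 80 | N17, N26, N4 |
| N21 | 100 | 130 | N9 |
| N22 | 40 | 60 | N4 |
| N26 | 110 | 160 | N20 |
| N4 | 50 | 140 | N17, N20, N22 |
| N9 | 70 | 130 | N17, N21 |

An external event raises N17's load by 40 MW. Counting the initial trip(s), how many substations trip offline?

2

Round 1 — N17 at 160 > 150. N17 trips offline.
  N17 sheds 160 MW to N1, N20, N4, N9: 40 each.
    N1: 80+40 = 120 ≤ 120
    N20: 60+40 = 100 > 80
    N4: 50+40 = 90 ≤ 140
    N9: 70+40 = 110 ≤ 130
Round 2 — N20 trips offline.
  N20 sheds 100 MW to N26, N4: 50 each.
    N26: 110+50 = 160 ≤ 160
    N4: 90+50 = 140 ≤ 140
No further trips.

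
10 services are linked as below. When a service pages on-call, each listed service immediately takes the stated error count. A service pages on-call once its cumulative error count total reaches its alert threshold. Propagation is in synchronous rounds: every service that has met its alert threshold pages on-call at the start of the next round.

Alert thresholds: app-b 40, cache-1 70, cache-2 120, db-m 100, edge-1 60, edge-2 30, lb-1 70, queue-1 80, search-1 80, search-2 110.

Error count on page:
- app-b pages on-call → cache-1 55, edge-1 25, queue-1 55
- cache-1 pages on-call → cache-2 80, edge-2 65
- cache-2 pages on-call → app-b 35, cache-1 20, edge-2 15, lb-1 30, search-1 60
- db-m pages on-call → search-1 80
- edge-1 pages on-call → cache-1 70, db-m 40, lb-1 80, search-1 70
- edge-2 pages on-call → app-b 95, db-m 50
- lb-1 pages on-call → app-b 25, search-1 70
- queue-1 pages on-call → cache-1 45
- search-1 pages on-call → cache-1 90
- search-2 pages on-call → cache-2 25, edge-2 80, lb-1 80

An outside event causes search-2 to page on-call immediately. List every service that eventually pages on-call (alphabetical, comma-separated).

Round 1 — search-2 pages on-call (initial).
  cache-2: +25 → 25 < 120
  edge-2: +80 → 80 ≥ 30
  lb-1: +80 → 80 ≥ 70
Round 2 — edge-2, lb-1 page on-call.
  app-b: +95+25 → 120 ≥ 40
  db-m: +50 → 50 < 100
  search-1: +70 → 70 < 80
Round 3 — app-b pages on-call.
  cache-1: +55 → 55 < 70
  edge-1: +25 → 25 < 60
  queue-1: +55 → 55 < 80
No further pages.

app-b, edge-2, lb-1, search-2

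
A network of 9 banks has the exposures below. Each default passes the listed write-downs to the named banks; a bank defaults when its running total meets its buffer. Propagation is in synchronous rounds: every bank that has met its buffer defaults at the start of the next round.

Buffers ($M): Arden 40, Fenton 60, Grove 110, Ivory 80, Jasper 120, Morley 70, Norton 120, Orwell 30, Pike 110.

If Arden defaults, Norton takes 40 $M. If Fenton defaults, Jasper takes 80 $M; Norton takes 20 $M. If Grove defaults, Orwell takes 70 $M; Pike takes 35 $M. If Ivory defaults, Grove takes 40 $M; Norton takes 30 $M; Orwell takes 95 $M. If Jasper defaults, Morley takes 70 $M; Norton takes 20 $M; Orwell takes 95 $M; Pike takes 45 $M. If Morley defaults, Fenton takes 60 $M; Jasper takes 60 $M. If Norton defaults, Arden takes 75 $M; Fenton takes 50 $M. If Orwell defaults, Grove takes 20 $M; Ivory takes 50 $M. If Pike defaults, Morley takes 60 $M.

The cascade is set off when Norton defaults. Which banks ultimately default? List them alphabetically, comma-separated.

Arden, Norton

Round 1 — Norton defaults (initial).
  Arden: +75 → 75 ≥ 40
  Fenton: +50 → 50 < 60
Round 2 — Arden defaults.
No further defaults.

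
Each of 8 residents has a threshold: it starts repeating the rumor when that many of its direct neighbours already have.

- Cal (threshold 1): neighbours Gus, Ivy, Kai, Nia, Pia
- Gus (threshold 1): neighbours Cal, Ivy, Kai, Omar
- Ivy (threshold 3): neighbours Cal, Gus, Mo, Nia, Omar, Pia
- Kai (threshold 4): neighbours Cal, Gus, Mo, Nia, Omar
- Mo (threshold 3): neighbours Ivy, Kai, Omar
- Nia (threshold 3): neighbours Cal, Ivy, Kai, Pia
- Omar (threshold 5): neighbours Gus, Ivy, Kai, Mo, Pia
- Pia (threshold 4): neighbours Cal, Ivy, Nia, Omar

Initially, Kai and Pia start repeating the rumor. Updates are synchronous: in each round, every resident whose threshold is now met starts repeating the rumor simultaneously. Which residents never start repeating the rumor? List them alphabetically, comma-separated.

Mo, Omar

Round 1 — Kai, Pia start repeating the rumor (initial).
Round 2 — checking thresholds:
  Cal: 2 of 5 neighbours ≥ 1, starts repeating the rumor.
  Gus: 1 of 4 neighbours ≥ 1, starts repeating the rumor.
  Ivy: 1 of 6 neighbours < 3, not yet.
  Mo: 1 of 3 neighbours < 3, not yet.
  Nia: 2 of 4 neighbours < 3, not yet.
  Omar: 2 of 5 neighbours < 5, not yet.
Round 3 — checking thresholds:
  Ivy: 3 of 6 neighbours ≥ 3, starts repeating the rumor.
  Mo: 1 of 3 neighbours < 3, not yet.
  Nia: 3 of 4 neighbours ≥ 3, starts repeating the rumor.
  Omar: 3 of 5 neighbours < 5, not yet.
Round 4 — no new spreads; cascade stops.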